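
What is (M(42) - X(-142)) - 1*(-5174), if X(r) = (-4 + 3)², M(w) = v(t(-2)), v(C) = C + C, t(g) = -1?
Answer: 5171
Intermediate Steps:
v(C) = 2*C
M(w) = -2 (M(w) = 2*(-1) = -2)
X(r) = 1 (X(r) = (-1)² = 1)
(M(42) - X(-142)) - 1*(-5174) = (-2 - 1*1) - 1*(-5174) = (-2 - 1) + 5174 = -3 + 5174 = 5171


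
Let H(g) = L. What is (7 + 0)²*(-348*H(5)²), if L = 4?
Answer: -272832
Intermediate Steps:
H(g) = 4
(7 + 0)²*(-348*H(5)²) = (7 + 0)²*(-348*4²) = 7²*(-348*16) = 49*(-5568) = -272832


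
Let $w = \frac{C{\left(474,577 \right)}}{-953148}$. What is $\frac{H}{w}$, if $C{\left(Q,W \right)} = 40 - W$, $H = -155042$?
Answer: $- \frac{49259324072}{179} \approx -2.7519 \cdot 10^{8}$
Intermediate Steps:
$w = \frac{179}{317716}$ ($w = \frac{40 - 577}{-953148} = \left(40 - 577\right) \left(- \frac{1}{953148}\right) = \left(-537\right) \left(- \frac{1}{953148}\right) = \frac{179}{317716} \approx 0.0005634$)
$\frac{H}{w} = - \frac{155042}{\frac{179}{317716}} = \left(-155042\right) \frac{317716}{179} = - \frac{49259324072}{179}$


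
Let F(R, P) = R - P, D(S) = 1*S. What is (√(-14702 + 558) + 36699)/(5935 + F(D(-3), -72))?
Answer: 36699/6004 + 2*I*√221/1501 ≈ 6.1124 + 0.019808*I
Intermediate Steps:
D(S) = S
(√(-14702 + 558) + 36699)/(5935 + F(D(-3), -72)) = (√(-14702 + 558) + 36699)/(5935 + (-3 - 1*(-72))) = (√(-14144) + 36699)/(5935 + (-3 + 72)) = (8*I*√221 + 36699)/(5935 + 69) = (36699 + 8*I*√221)/6004 = (36699 + 8*I*√221)*(1/6004) = 36699/6004 + 2*I*√221/1501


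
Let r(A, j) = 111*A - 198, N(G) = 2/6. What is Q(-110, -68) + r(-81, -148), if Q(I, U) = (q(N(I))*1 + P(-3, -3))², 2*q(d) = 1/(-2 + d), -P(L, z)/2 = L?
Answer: -915651/100 ≈ -9156.5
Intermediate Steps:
P(L, z) = -2*L
N(G) = ⅓ (N(G) = 2*(⅙) = ⅓)
q(d) = 1/(2*(-2 + d))
r(A, j) = -198 + 111*A
Q(I, U) = 3249/100 (Q(I, U) = ((1/(2*(-2 + ⅓)))*1 - 2*(-3))² = ((1/(2*(-5/3)))*1 + 6)² = (((½)*(-⅗))*1 + 6)² = (-3/10*1 + 6)² = (-3/10 + 6)² = (57/10)² = 3249/100)
Q(-110, -68) + r(-81, -148) = 3249/100 + (-198 + 111*(-81)) = 3249/100 + (-198 - 8991) = 3249/100 - 9189 = -915651/100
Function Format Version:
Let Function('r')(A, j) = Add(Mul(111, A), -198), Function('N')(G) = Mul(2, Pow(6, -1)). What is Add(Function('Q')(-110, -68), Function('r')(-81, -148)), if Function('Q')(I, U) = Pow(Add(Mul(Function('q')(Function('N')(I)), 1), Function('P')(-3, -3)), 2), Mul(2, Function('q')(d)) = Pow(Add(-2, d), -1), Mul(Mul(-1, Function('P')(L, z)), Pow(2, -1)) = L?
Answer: Rational(-915651, 100) ≈ -9156.5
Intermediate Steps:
Function('P')(L, z) = Mul(-2, L)
Function('N')(G) = Rational(1, 3) (Function('N')(G) = Mul(2, Rational(1, 6)) = Rational(1, 3))
Function('q')(d) = Mul(Rational(1, 2), Pow(Add(-2, d), -1))
Function('r')(A, j) = Add(-198, Mul(111, A))
Function('Q')(I, U) = Rational(3249, 100) (Function('Q')(I, U) = Pow(Add(Mul(Mul(Rational(1, 2), Pow(Add(-2, Rational(1, 3)), -1)), 1), Mul(-2, -3)), 2) = Pow(Add(Mul(Mul(Rational(1, 2), Pow(Rational(-5, 3), -1)), 1), 6), 2) = Pow(Add(Mul(Mul(Rational(1, 2), Rational(-3, 5)), 1), 6), 2) = Pow(Add(Mul(Rational(-3, 10), 1), 6), 2) = Pow(Add(Rational(-3, 10), 6), 2) = Pow(Rational(57, 10), 2) = Rational(3249, 100))
Add(Function('Q')(-110, -68), Function('r')(-81, -148)) = Add(Rational(3249, 100), Add(-198, Mul(111, -81))) = Add(Rational(3249, 100), Add(-198, -8991)) = Add(Rational(3249, 100), -9189) = Rational(-915651, 100)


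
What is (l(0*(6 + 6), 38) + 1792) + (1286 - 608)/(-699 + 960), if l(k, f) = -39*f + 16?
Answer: 28588/87 ≈ 328.60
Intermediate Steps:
l(k, f) = 16 - 39*f
(l(0*(6 + 6), 38) + 1792) + (1286 - 608)/(-699 + 960) = ((16 - 39*38) + 1792) + (1286 - 608)/(-699 + 960) = ((16 - 1482) + 1792) + 678/261 = (-1466 + 1792) + 678*(1/261) = 326 + 226/87 = 28588/87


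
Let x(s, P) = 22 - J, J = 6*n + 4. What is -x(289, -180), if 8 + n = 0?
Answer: -66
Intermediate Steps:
n = -8 (n = -8 + 0 = -8)
J = -44 (J = 6*(-8) + 4 = -48 + 4 = -44)
x(s, P) = 66 (x(s, P) = 22 - 1*(-44) = 22 + 44 = 66)
-x(289, -180) = -1*66 = -66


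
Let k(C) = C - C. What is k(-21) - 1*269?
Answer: -269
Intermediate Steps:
k(C) = 0
k(-21) - 1*269 = 0 - 1*269 = 0 - 269 = -269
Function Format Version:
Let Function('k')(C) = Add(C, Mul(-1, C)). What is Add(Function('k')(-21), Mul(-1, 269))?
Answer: -269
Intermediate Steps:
Function('k')(C) = 0
Add(Function('k')(-21), Mul(-1, 269)) = Add(0, Mul(-1, 269)) = Add(0, -269) = -269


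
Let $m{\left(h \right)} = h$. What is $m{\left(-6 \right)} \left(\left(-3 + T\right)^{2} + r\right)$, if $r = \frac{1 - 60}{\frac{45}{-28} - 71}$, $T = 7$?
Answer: $- \frac{205080}{2033} \approx -100.88$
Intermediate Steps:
$r = \frac{1652}{2033}$ ($r = - \frac{59}{45 \left(- \frac{1}{28}\right) - 71} = - \frac{59}{- \frac{45}{28} - 71} = - \frac{59}{- \frac{2033}{28}} = \left(-59\right) \left(- \frac{28}{2033}\right) = \frac{1652}{2033} \approx 0.81259$)
$m{\left(-6 \right)} \left(\left(-3 + T\right)^{2} + r\right) = - 6 \left(\left(-3 + 7\right)^{2} + \frac{1652}{2033}\right) = - 6 \left(4^{2} + \frac{1652}{2033}\right) = - 6 \left(16 + \frac{1652}{2033}\right) = \left(-6\right) \frac{34180}{2033} = - \frac{205080}{2033}$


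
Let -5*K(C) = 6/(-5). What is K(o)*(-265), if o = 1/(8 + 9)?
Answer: -318/5 ≈ -63.600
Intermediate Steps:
o = 1/17 ≈ 0.058824
K(C) = 6/25 (K(C) = -6/(5*(-5)) = -6*(-1)/(5*5) = -⅕*(-6/5) = 6/25)
K(o)*(-265) = (6/25)*(-265) = -318/5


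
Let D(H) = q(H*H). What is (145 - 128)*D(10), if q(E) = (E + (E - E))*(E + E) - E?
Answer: 338300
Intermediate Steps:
q(E) = -E + 2*E**2 (q(E) = (E + 0)*(2*E) - E = E*(2*E) - E = 2*E**2 - E = -E + 2*E**2)
D(H) = H**2*(-1 + 2*H**2) (D(H) = (H*H)*(-1 + 2*(H*H)) = H**2*(-1 + 2*H**2))
(145 - 128)*D(10) = (145 - 128)*(-1*10**2 + 2*10**4) = 17*(-1*100 + 2*10000) = 17*(-100 + 20000) = 17*19900 = 338300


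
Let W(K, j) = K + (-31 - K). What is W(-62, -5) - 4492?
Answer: -4523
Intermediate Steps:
W(K, j) = -31
W(-62, -5) - 4492 = -31 - 4492 = -4523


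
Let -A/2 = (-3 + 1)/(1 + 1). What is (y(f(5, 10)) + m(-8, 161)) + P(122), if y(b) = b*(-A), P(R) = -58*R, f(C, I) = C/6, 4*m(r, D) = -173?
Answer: -85451/12 ≈ -7120.9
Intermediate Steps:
A = 2 (A = -2*(-3 + 1)/(1 + 1) = -(-4)/2 = -2*(-1) = 2)
m(r, D) = -173/4 (m(r, D) = (¼)*(-173) = -173/4)
f(C, I) = C/6 (f(C, I) = C*(⅙) = C/6)
y(b) = -2*b (y(b) = b*(-1*2) = b*(-2) = -2*b)
(y(f(5, 10)) + m(-8, 161)) + P(122) = (-5/3 - 173/4) - 58*122 = (-2*⅚ - 173/4) - 7076 = (-5/3 - 173/4) - 7076 = -539/12 - 7076 = -85451/12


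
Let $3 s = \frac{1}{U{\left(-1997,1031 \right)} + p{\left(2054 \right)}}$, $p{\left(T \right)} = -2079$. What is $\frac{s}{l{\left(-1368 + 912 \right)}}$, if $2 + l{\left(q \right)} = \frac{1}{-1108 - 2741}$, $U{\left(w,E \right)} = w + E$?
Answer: $\frac{1283}{23443455} \approx 5.4727 \cdot 10^{-5}$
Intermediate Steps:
$U{\left(w,E \right)} = E + w$
$s = - \frac{1}{9135}$ ($s = \frac{1}{3 \left(\left(1031 - 1997\right) - 2079\right)} = \frac{1}{3 \left(-966 - 2079\right)} = \frac{1}{3 \left(-3045\right)} = \frac{1}{3} \left(- \frac{1}{3045}\right) = - \frac{1}{9135} \approx -0.00010947$)
$l{\left(q \right)} = - \frac{7699}{3849}$ ($l{\left(q \right)} = -2 + \frac{1}{-1108 - 2741} = -2 + \frac{1}{-3849} = -2 - \frac{1}{3849} = - \frac{7699}{3849}$)
$\frac{s}{l{\left(-1368 + 912 \right)}} = - \frac{1}{9135 \left(- \frac{7699}{3849}\right)} = \left(- \frac{1}{9135}\right) \left(- \frac{3849}{7699}\right) = \frac{1283}{23443455}$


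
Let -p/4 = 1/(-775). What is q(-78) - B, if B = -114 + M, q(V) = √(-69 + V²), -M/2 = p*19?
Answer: 88502/775 + √6015 ≈ 191.75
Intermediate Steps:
p = 4/775 (p = -4/(-775) = -4*(-1/775) = 4/775 ≈ 0.0051613)
M = -152/775 (M = -8*19/775 = -2*76/775 = -152/775 ≈ -0.19613)
B = -88502/775 (B = -114 - 152/775 = -88502/775 ≈ -114.20)
q(-78) - B = √(-69 + (-78)²) - 1*(-88502/775) = √(-69 + 6084) + 88502/775 = √6015 + 88502/775 = 88502/775 + √6015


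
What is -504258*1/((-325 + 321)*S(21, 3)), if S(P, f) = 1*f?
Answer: 84043/2 ≈ 42022.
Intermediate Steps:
S(P, f) = f
-504258*1/((-325 + 321)*S(21, 3)) = -504258*1/(3*(-325 + 321)) = -504258/(3*(-4)) = -504258/(-12) = -504258*(-1/12) = 84043/2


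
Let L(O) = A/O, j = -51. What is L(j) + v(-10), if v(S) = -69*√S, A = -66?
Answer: 22/17 - 69*I*√10 ≈ 1.2941 - 218.2*I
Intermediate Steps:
L(O) = -66/O
L(j) + v(-10) = -66/(-51) - 69*I*√10 = -66*(-1/51) - 69*I*√10 = 22/17 - 69*I*√10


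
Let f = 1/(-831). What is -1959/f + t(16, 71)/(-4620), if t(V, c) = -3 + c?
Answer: 1880257978/1155 ≈ 1.6279e+6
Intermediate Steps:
f = -1/831 ≈ -0.0012034
-1959/f + t(16, 71)/(-4620) = -1959/(-1/831) + (-3 + 71)/(-4620) = -1959*(-831) + 68*(-1/4620) = 1627929 - 17/1155 = 1880257978/1155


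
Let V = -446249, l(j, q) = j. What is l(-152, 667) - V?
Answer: 446097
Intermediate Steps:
l(-152, 667) - V = -152 - 1*(-446249) = -152 + 446249 = 446097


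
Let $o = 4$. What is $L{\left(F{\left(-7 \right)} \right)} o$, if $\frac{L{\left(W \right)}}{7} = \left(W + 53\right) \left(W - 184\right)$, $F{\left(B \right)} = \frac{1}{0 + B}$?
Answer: $- \frac{1907720}{7} \approx -2.7253 \cdot 10^{5}$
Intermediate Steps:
$F{\left(B \right)} = \frac{1}{B}$
$L{\left(W \right)} = 7 \left(-184 + W\right) \left(53 + W\right)$ ($L{\left(W \right)} = 7 \left(W + 53\right) \left(W - 184\right) = 7 \left(53 + W\right) \left(-184 + W\right) = 7 \left(-184 + W\right) \left(53 + W\right)$)
$L{\left(F{\left(-7 \right)} \right)} o = \left(-68264 - \frac{917}{-7} + 7 \left(\frac{1}{-7}\right)^{2}\right) 4 = \left(-68264 - -131 + 7 \left(- \frac{1}{7}\right)^{2}\right) 4 = \left(-68264 + 131 + 7 \cdot \frac{1}{49}\right) 4 = \left(-68264 + 131 + \frac{1}{7}\right) 4 = \left(- \frac{476930}{7}\right) 4 = - \frac{1907720}{7}$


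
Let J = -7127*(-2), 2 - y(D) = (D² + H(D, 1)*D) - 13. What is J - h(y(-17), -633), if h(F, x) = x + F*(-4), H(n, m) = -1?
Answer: 13723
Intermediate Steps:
y(D) = 15 + D - D² (y(D) = 2 - ((D² - D) - 13) = 2 - (-13 + D² - D) = 2 + (13 + D - D²) = 15 + D - D²)
J = 14254
h(F, x) = x - 4*F
J - h(y(-17), -633) = 14254 - (-633 - 4*(15 - 17 - 1*(-17)²)) = 14254 - (-633 - 4*(15 - 17 - 1*289)) = 14254 - (-633 - 4*(15 - 17 - 289)) = 14254 - (-633 - 4*(-291)) = 14254 - (-633 + 1164) = 14254 - 1*531 = 14254 - 531 = 13723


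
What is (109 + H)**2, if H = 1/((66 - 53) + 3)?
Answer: 3045025/256 ≈ 11895.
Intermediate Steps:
H = 1/16 (H = 1/(13 + 3) = 1/16 ≈ 0.062500)
(109 + H)**2 = (109 + 1/16)**2 = (1745/16)**2 = 3045025/256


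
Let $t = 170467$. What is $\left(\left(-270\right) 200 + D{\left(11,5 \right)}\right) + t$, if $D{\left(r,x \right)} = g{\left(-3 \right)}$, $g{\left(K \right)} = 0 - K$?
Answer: $116470$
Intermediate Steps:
$g{\left(K \right)} = - K$
$D{\left(r,x \right)} = 3$ ($D{\left(r,x \right)} = \left(-1\right) \left(-3\right) = 3$)
$\left(\left(-270\right) 200 + D{\left(11,5 \right)}\right) + t = \left(\left(-270\right) 200 + 3\right) + 170467 = \left(-54000 + 3\right) + 170467 = -53997 + 170467 = 116470$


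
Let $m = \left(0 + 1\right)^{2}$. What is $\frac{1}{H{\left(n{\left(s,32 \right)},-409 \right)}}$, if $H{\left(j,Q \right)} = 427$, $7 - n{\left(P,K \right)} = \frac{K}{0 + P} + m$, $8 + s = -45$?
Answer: $\frac{1}{427} \approx 0.0023419$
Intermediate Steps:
$s = -53$ ($s = -8 - 45 = -53$)
$m = 1$ ($m = 1^{2} = 1$)
$n{\left(P,K \right)} = 6 - \frac{K}{P}$ ($n{\left(P,K \right)} = 7 - \left(\frac{K}{0 + P} + 1\right) = 7 - \left(\frac{K}{P} + 1\right) = 7 - \left(1 + \frac{K}{P}\right) = 6 - \frac{K}{P}$)
$\frac{1}{H{\left(n{\left(s,32 \right)},-409 \right)}} = \frac{1}{427}$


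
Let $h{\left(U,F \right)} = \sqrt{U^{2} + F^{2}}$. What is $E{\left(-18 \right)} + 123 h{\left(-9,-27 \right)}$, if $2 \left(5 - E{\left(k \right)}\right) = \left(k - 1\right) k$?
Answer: $-166 + 1107 \sqrt{10} \approx 3334.6$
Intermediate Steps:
$E{\left(k \right)} = 5 - \frac{k \left(-1 + k\right)}{2}$ ($E{\left(k \right)} = 5 - \frac{\left(k - 1\right) k}{2} = 5 - \frac{\left(-1 + k\right) k}{2} = 5 - \frac{k \left(-1 + k\right)}{2}$)
$h{\left(U,F \right)} = \sqrt{F^{2} + U^{2}}$
$E{\left(-18 \right)} + 123 h{\left(-9,-27 \right)} = \left(5 + \frac{1}{2} \left(-18\right) - \frac{\left(-18\right)^{2}}{2}\right) + 123 \sqrt{\left(-27\right)^{2} + \left(-9\right)^{2}} = \left(5 - 9 - 162\right) + 123 \sqrt{729 + 81} = \left(5 - 9 - 162\right) + 123 \sqrt{810} = -166 + 123 \cdot 9 \sqrt{10} = -166 + 1107 \sqrt{10}$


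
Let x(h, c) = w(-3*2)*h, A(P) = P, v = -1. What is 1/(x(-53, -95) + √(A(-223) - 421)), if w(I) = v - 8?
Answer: -I/(-477*I + 2*√161) ≈ 0.0020905 - 0.00011122*I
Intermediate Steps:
w(I) = -9 (w(I) = -1 - 8 = -9)
x(h, c) = -9*h
1/(x(-53, -95) + √(A(-223) - 421)) = 1/(-9*(-53) + √(-223 - 421)) = 1/(477 + √(-644)) = 1/(477 + 2*I*√161)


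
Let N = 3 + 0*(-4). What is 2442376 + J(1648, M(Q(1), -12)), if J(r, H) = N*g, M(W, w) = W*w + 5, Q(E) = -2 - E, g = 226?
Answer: 2443054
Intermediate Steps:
M(W, w) = 5 + W*w
N = 3 (N = 3 + 0 = 3)
J(r, H) = 678 (J(r, H) = 3*226 = 678)
2442376 + J(1648, M(Q(1), -12)) = 2442376 + 678 = 2443054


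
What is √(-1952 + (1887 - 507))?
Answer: 2*I*√143 ≈ 23.917*I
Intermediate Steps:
√(-1952 + (1887 - 507)) = √(-1952 + 1380) = √(-572) = 2*I*√143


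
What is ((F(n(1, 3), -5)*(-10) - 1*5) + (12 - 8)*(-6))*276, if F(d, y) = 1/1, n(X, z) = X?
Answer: -10764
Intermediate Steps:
F(d, y) = 1
((F(n(1, 3), -5)*(-10) - 1*5) + (12 - 8)*(-6))*276 = ((1*(-10) - 1*5) + (12 - 8)*(-6))*276 = ((-10 - 5) + 4*(-6))*276 = (-15 - 24)*276 = -39*276 = -10764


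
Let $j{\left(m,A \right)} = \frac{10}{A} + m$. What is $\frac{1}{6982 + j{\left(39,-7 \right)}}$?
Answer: $\frac{7}{49137} \approx 0.00014246$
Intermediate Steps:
$j{\left(m,A \right)} = m + \frac{10}{A}$
$\frac{1}{6982 + j{\left(39,-7 \right)}} = \frac{1}{6982 + \left(39 + \frac{10}{-7}\right)} = \frac{1}{6982 + \left(39 + 10 \left(- \frac{1}{7}\right)\right)} = \frac{1}{6982 + \left(39 - \frac{10}{7}\right)} = \frac{1}{6982 + \frac{263}{7}} = \frac{1}{\frac{49137}{7}} = \frac{7}{49137}$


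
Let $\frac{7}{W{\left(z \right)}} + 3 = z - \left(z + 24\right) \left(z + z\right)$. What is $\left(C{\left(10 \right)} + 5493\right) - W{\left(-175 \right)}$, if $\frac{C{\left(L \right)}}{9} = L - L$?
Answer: $\frac{291282811}{53028} \approx 5493.0$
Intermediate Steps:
$C{\left(L \right)} = 0$ ($C{\left(L \right)} = 9 \left(L - L\right) = 9 \cdot 0 = 0$)
$W{\left(z \right)} = \frac{7}{-3 + z - 2 z \left(24 + z\right)}$ ($W{\left(z \right)} = \frac{7}{-3 + \left(z - \left(z + 24\right) \left(z + z\right)\right)} = \frac{7}{-3 + \left(z - \left(24 + z\right) 2 z\right)} = \frac{7}{-3 + \left(z - 2 z \left(24 + z\right)\right)} = \frac{7}{-3 - \left(- z + 2 z \left(24 + z\right)\right)} = \frac{7}{-3 + z - 2 z \left(24 + z\right)}$)
$\left(C{\left(10 \right)} + 5493\right) - W{\left(-175 \right)} = \left(0 + 5493\right) - - \frac{7}{3 + 2 \left(-175\right)^{2} + 47 \left(-175\right)} = 5493 - - \frac{7}{3 + 2 \cdot 30625 - 8225} = 5493 - - \frac{7}{3 + 61250 - 8225} = 5493 - - \frac{7}{53028} = 5493 + \frac{7}{53028} = \frac{291282811}{53028}$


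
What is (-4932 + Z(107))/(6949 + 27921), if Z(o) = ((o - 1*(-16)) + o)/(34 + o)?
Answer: -347591/2458335 ≈ -0.14139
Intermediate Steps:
Z(o) = (16 + 2*o)/(34 + o) (Z(o) = ((o + 16) + o)/(34 + o) = ((16 + o) + o)/(34 + o) = (16 + 2*o)/(34 + o))
(-4932 + Z(107))/(6949 + 27921) = (-4932 + 2*(8 + 107)/(34 + 107))/(6949 + 27921) = (-4932 + 2*115/141)/34870 = (-4932 + 2*(1/141)*115)*(1/34870) = (-4932 + 230/141)*(1/34870) = -695182/141*1/34870 = -347591/2458335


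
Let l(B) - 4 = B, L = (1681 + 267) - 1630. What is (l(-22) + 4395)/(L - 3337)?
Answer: -4377/3019 ≈ -1.4498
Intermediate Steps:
L = 318 (L = 1948 - 1630 = 318)
l(B) = 4 + B
(l(-22) + 4395)/(L - 3337) = ((4 - 22) + 4395)/(318 - 3337) = (-18 + 4395)/(-3019) = 4377*(-1/3019) = -4377/3019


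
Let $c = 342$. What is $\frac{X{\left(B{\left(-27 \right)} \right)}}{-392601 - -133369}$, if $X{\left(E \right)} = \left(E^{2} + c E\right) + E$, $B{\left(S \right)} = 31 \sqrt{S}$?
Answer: $\frac{25947}{259232} - \frac{31899 i \sqrt{3}}{259232} \approx 0.10009 - 0.21313 i$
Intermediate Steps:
$X{\left(E \right)} = E^{2} + 343 E$ ($X{\left(E \right)} = \left(E^{2} + 342 E\right) + E = E^{2} + 343 E$)
$\frac{X{\left(B{\left(-27 \right)} \right)}}{-392601 - -133369} = \frac{31 \sqrt{-27} \left(343 + 31 \sqrt{-27}\right)}{-392601 - -133369} = \frac{31 \cdot 3 i \sqrt{3} \left(343 + 31 \cdot 3 i \sqrt{3}\right)}{-392601 + 133369} = \frac{93 i \sqrt{3} \left(343 + 93 i \sqrt{3}\right)}{-259232} = 93 i \sqrt{3} \left(343 + 93 i \sqrt{3}\right) \left(- \frac{1}{259232}\right) = - \frac{93 i \sqrt{3} \left(343 + 93 i \sqrt{3}\right)}{259232}$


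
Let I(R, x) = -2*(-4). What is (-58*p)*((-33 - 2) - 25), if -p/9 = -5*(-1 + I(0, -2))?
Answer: 1096200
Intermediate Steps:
I(R, x) = 8
p = 315 (p = -(-45)*(-1 + 8) = -(-45)*7 = -9*(-35) = 315)
(-58*p)*((-33 - 2) - 25) = (-58*315)*((-33 - 2) - 25) = -18270*(-35 - 25) = -18270*(-60) = 1096200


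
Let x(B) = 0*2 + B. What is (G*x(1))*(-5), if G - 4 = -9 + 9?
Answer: -20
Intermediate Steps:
G = 4 (G = 4 + (-9 + 9) = 4 + 0 = 4)
x(B) = B (x(B) = 0 + B = B)
(G*x(1))*(-5) = (4*1)*(-5) = 4*(-5) = -20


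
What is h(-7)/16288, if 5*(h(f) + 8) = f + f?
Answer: -27/40720 ≈ -0.00066306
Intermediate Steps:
h(f) = -8 + 2*f/5 (h(f) = -8 + (f + f)/5 = -8 + (2*f)/5 = -8 + 2*f/5)
h(-7)/16288 = (-8 + (2/5)*(-7))/16288 = (-8 - 14/5)*(1/16288) = -54/5*1/16288 = -27/40720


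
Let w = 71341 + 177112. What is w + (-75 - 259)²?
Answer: 360009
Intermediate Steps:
w = 248453
w + (-75 - 259)² = 248453 + (-75 - 259)² = 248453 + (-334)² = 248453 + 111556 = 360009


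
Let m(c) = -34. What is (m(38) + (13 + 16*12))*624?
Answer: 106704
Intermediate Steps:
(m(38) + (13 + 16*12))*624 = (-34 + (13 + 16*12))*624 = (-34 + (13 + 192))*624 = (-34 + 205)*624 = 171*624 = 106704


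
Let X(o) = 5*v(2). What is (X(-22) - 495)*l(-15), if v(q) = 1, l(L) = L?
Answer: 7350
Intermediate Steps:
X(o) = 5 (X(o) = 5*1 = 5)
(X(-22) - 495)*l(-15) = (5 - 495)*(-15) = -490*(-15) = 7350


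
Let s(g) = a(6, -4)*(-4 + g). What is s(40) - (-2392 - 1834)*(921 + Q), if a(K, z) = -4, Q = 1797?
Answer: 11486124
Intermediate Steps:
s(g) = 16 - 4*g (s(g) = -4*(-4 + g) = 16 - 4*g)
s(40) - (-2392 - 1834)*(921 + Q) = (16 - 4*40) - (-2392 - 1834)*(921 + 1797) = (16 - 160) - (-4226)*2718 = -144 - 1*(-11486268) = -144 + 11486268 = 11486124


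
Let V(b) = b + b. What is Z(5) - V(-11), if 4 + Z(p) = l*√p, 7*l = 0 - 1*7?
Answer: 18 - √5 ≈ 15.764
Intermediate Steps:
l = -1 (l = (0 - 1*7)/7 = (0 - 7)/7 = (⅐)*(-7) = -1)
V(b) = 2*b
Z(p) = -4 - √p
Z(5) - V(-11) = (-4 - √5) - 2*(-11) = (-4 - √5) - 1*(-22) = (-4 - √5) + 22 = 18 - √5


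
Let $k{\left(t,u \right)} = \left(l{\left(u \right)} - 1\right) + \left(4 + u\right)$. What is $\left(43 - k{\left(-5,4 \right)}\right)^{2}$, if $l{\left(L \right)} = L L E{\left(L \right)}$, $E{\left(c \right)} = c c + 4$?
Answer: $80656$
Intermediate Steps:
$E{\left(c \right)} = 4 + c^{2}$ ($E{\left(c \right)} = c^{2} + 4 = 4 + c^{2}$)
$l{\left(L \right)} = L^{2} \left(4 + L^{2}\right)$ ($l{\left(L \right)} = L L \left(4 + L^{2}\right) = L^{2} \left(4 + L^{2}\right)$)
$k{\left(t,u \right)} = 3 + u + u^{2} \left(4 + u^{2}\right)$ ($k{\left(t,u \right)} = \left(u^{2} \left(4 + u^{2}\right) - 1\right) + \left(4 + u\right) = \left(-1 + u^{2} \left(4 + u^{2}\right)\right) + \left(4 + u\right) = 3 + u + u^{2} \left(4 + u^{2}\right)$)
$\left(43 - k{\left(-5,4 \right)}\right)^{2} = \left(43 - \left(3 + 4 + 4^{2} \left(4 + 4^{2}\right)\right)\right)^{2} = \left(43 - \left(3 + 4 + 16 \left(4 + 16\right)\right)\right)^{2} = \left(43 - \left(3 + 4 + 16 \cdot 20\right)\right)^{2} = \left(43 - \left(3 + 4 + 320\right)\right)^{2} = \left(43 - 327\right)^{2} = \left(-284\right)^{2} = 80656$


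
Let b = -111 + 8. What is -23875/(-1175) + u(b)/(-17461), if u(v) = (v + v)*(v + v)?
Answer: 14680763/820667 ≈ 17.889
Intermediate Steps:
b = -103
u(v) = 4*v**2 (u(v) = (2*v)*(2*v) = 4*v**2)
-23875/(-1175) + u(b)/(-17461) = -23875/(-1175) + (4*(-103)**2)/(-17461) = -23875*(-1/1175) + (4*10609)*(-1/17461) = 955/47 + 42436*(-1/17461) = 955/47 - 42436/17461 = 14680763/820667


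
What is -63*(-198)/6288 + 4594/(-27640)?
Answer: 6581131/3620840 ≈ 1.8176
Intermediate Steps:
-63*(-198)/6288 + 4594/(-27640) = 12474*(1/6288) + 4594*(-1/27640) = 2079/1048 - 2297/13820 = 6581131/3620840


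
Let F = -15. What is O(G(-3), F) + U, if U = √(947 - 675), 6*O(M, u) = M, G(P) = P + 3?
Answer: 4*√17 ≈ 16.492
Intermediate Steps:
G(P) = 3 + P
O(M, u) = M/6
U = 4*√17 (U = √272 = 4*√17 ≈ 16.492)
O(G(-3), F) + U = (3 - 3)/6 + 4*√17 = (⅙)*0 + 4*√17 = 0 + 4*√17 = 4*√17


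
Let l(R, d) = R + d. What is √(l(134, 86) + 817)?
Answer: √1037 ≈ 32.203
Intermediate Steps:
√(l(134, 86) + 817) = √((134 + 86) + 817) = √(220 + 817) = √1037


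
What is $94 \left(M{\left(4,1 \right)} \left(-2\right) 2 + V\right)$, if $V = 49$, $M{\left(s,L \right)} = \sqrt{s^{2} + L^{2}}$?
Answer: $4606 - 376 \sqrt{17} \approx 3055.7$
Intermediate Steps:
$M{\left(s,L \right)} = \sqrt{L^{2} + s^{2}}$
$94 \left(M{\left(4,1 \right)} \left(-2\right) 2 + V\right) = 94 \left(\sqrt{1^{2} + 4^{2}} \left(-2\right) 2 + 49\right) = 94 \left(\sqrt{1 + 16} \left(-2\right) 2 + 49\right) = 94 \left(\sqrt{17} \left(-2\right) 2 + 49\right) = 94 \left(- 2 \sqrt{17} \cdot 2 + 49\right) = 94 \left(- 4 \sqrt{17} + 49\right) = 94 \left(49 - 4 \sqrt{17}\right) = 4606 - 376 \sqrt{17}$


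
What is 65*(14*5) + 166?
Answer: 4716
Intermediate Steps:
65*(14*5) + 166 = 65*70 + 166 = 4550 + 166 = 4716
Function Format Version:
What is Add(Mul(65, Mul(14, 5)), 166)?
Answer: 4716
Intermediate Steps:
Add(Mul(65, Mul(14, 5)), 166) = Add(Mul(65, 70), 166) = Add(4550, 166) = 4716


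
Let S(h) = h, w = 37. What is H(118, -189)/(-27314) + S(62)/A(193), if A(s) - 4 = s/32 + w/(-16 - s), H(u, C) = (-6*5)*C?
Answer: 782302331/128580655 ≈ 6.0841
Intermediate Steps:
H(u, C) = -30*C
A(s) = 4 + 37/(-16 - s) + s/32 (A(s) = 4 + (s/32 + 37/(-16 - s)) = 4 + (37/(-16 - s) + s/32) = 4 + 37/(-16 - s) + s/32)
H(118, -189)/(-27314) + S(62)/A(193) = -30*(-189)/(-27314) + 62/(((864 + 193² + 144*193)/(32*(16 + 193)))) = 5670*(-1/27314) + 62/(((1/32)*(864 + 37249 + 27792)/209)) = -405/1951 + 62/(((1/32)*(1/209)*65905)) = -405/1951 + 62/(65905/6688) = -405/1951 + 62*(6688/65905) = -405/1951 + 414656/65905 = 782302331/128580655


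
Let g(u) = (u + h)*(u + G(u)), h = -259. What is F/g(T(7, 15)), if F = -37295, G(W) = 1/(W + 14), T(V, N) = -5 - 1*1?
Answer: -59672/2491 ≈ -23.955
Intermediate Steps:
T(V, N) = -6 (T(V, N) = -5 - 1 = -6)
G(W) = 1/(14 + W)
g(u) = (-259 + u)*(u + 1/(14 + u)) (g(u) = (u - 259)*(u + 1/(14 + u)) = (-259 + u)*(u + 1/(14 + u)))
F/g(T(7, 15)) = -37295*(14 - 6)/(-259 - 6 - 6*(-259 - 6)*(14 - 6)) = -37295*8/(-259 - 6 - 6*(-265)*8) = -37295*8/(-259 - 6 + 12720) = -37295/((⅛)*12455) = -37295/12455/8 = -37295*8/12455 = -59672/2491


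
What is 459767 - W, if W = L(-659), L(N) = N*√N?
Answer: 459767 + 659*I*√659 ≈ 4.5977e+5 + 16917.0*I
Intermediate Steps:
L(N) = N^(3/2)
W = -659*I*√659 (W = (-659)^(3/2) = -659*I*√659 ≈ -16917.0*I)
459767 - W = 459767 - (-659)*I*√659 = 459767 + 659*I*√659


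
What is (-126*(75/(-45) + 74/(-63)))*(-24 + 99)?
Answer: 26850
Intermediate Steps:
(-126*(75/(-45) + 74/(-63)))*(-24 + 99) = -126*(75*(-1/45) + 74*(-1/63))*75 = -126*(-5/3 - 74/63)*75 = -126*(-179/63)*75 = 358*75 = 26850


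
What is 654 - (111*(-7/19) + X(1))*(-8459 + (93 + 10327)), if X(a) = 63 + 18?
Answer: -1481856/19 ≈ -77992.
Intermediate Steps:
X(a) = 81
654 - (111*(-7/19) + X(1))*(-8459 + (93 + 10327)) = 654 - (111*(-7/19) + 81)*(-8459 + (93 + 10327)) = 654 - (111*(-7*1/19) + 81)*(-8459 + 10420) = 654 - (111*(-7/19) + 81)*1961 = 654 - (-777/19 + 81)*1961 = 654 - 762*1961/19 = 654 - 1*1494282/19 = 654 - 1494282/19 = -1481856/19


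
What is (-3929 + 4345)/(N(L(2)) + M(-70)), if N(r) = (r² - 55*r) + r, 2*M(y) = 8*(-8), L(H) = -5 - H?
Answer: 416/395 ≈ 1.0532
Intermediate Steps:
M(y) = -32 (M(y) = (8*(-8))/2 = (½)*(-64) = -32)
N(r) = r² - 54*r
(-3929 + 4345)/(N(L(2)) + M(-70)) = (-3929 + 4345)/((-5 - 1*2)*(-54 + (-5 - 1*2)) - 32) = 416/((-5 - 2)*(-54 + (-5 - 2)) - 32) = 416/(-7*(-54 - 7) - 32) = 416/(-7*(-61) - 32) = 416/(427 - 32) = 416/395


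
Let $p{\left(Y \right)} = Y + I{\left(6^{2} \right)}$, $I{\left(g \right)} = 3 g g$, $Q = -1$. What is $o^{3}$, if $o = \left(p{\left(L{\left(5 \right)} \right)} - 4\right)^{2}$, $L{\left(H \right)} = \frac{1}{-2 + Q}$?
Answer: $\frac{2501377353252082972157401}{729} \approx 3.4312 \cdot 10^{21}$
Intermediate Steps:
$I{\left(g \right)} = 3 g^{2}$
$L{\left(H \right)} = - \frac{1}{3}$ ($L{\left(H \right)} = \frac{1}{-2 - 1} = \frac{1}{-3} = - \frac{1}{3}$)
$p{\left(Y \right)} = 3888 + Y$ ($p{\left(Y \right)} = Y + 3 \left(6^{2}\right)^{2} = Y + 3 \cdot 36^{2} = Y + 3 \cdot 1296 = Y + 3888 = 3888 + Y$)
$o = \frac{135745801}{9}$ ($o = \left(\left(3888 - \frac{1}{3}\right) - 4\right)^{2} = \left(\frac{11663}{3} - 4\right)^{2} = \left(\frac{11651}{3}\right)^{2} = \frac{135745801}{9} \approx 1.5083 \cdot 10^{7}$)
$o^{3} = \left(\frac{135745801}{9}\right)^{3} = \frac{2501377353252082972157401}{729}$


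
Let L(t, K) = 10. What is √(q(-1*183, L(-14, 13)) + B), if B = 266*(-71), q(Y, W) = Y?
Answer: I*√19069 ≈ 138.09*I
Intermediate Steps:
B = -18886
√(q(-1*183, L(-14, 13)) + B) = √(-1*183 - 18886) = √(-183 - 18886) = √(-19069) = I*√19069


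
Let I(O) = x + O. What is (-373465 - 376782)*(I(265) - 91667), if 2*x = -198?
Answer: 68648350747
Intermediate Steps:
x = -99 (x = (1/2)*(-198) = -99)
I(O) = -99 + O
(-373465 - 376782)*(I(265) - 91667) = (-373465 - 376782)*((-99 + 265) - 91667) = -750247*(166 - 91667) = -750247*(-91501) = 68648350747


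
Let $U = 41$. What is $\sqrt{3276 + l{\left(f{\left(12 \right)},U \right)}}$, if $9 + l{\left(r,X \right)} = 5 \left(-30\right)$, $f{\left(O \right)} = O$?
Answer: $\sqrt{3117} \approx 55.83$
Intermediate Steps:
$l{\left(r,X \right)} = -159$ ($l{\left(r,X \right)} = -9 + 5 \left(-30\right) = -9 - 150 = -159$)
$\sqrt{3276 + l{\left(f{\left(12 \right)},U \right)}} = \sqrt{3276 - 159} = \sqrt{3117}$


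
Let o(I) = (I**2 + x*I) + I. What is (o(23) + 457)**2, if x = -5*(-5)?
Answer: 2509056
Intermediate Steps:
x = 25
o(I) = I**2 + 26*I (o(I) = (I**2 + 25*I) + I = I**2 + 26*I)
(o(23) + 457)**2 = (23*(26 + 23) + 457)**2 = (23*49 + 457)**2 = (1127 + 457)**2 = 1584**2 = 2509056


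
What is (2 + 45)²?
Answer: 2209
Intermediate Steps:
(2 + 45)² = 47² = 2209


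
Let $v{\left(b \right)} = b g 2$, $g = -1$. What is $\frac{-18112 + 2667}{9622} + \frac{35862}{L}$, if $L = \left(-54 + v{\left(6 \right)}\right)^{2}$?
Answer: $\frac{11574406}{1746393} \approx 6.6276$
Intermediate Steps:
$v{\left(b \right)} = - 2 b$ ($v{\left(b \right)} = b \left(-1\right) 2 = - b 2 = - 2 b$)
$L = 4356$ ($L = \left(-54 - 12\right)^{2} = \left(-66\right)^{2} = 4356$)
$\frac{-18112 + 2667}{9622} + \frac{35862}{L} = \frac{-18112 + 2667}{9622} + \frac{35862}{4356} = \left(-15445\right) \frac{1}{9622} + 35862 \cdot \frac{1}{4356} = - \frac{15445}{9622} + \frac{5977}{726} = \frac{11574406}{1746393}$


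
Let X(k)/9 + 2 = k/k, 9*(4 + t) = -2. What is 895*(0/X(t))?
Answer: 0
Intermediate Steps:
t = -38/9 (t = -4 + (1/9)*(-2) = -4 - 2/9 = -38/9 ≈ -4.2222)
X(k) = -9 (X(k) = -18 + 9*(k/k) = -18 + 9*1 = -18 + 9 = -9)
895*(0/X(t)) = 895*(0/(-9)) = 895*(0*(-1/9)) = 895*0 = 0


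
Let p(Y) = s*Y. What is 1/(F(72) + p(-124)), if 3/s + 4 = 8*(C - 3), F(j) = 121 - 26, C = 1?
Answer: 5/568 ≈ 0.0088028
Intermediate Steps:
F(j) = 95
s = -3/20 (s = 3/(-4 + 8*(1 - 3)) = 3/(-4 + 8*(-2)) = 3/(-4 - 16) = 3/(-20) = 3*(-1/20) = -3/20 ≈ -0.15000)
p(Y) = -3*Y/20
1/(F(72) + p(-124)) = 1/(95 - 3/20*(-124)) = 1/(95 + 93/5) = 1/(568/5) = 5/568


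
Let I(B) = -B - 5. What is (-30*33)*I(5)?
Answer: 9900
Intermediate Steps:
I(B) = -5 - B
(-30*33)*I(5) = (-30*33)*(-5 - 1*5) = -990*(-5 - 5) = -990*(-10) = 9900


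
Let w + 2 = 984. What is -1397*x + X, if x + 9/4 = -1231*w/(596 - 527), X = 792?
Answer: 6756095225/276 ≈ 2.4479e+7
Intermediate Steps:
w = 982 (w = -2 + 984 = 982)
x = -4835989/276 (x = -9/4 - 1231*982/(596 - 527) = -9/4 - 1231/(69*(1/982)) = -9/4 - 1231/69/982 = -9/4 - 1231*982/69 = -9/4 - 1208842/69 = -4835989/276 ≈ -17522.)
-1397*x + X = -1397*(-4835989/276) + 792 = 6755876633/276 + 792 = 6756095225/276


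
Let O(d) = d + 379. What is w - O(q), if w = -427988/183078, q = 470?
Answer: -77930605/91539 ≈ -851.34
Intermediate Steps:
O(d) = 379 + d
w = -213994/91539 (w = -427988*1/183078 = -213994/91539 ≈ -2.3377)
w - O(q) = -213994/91539 - (379 + 470) = -213994/91539 - 1*849 = -213994/91539 - 849 = -77930605/91539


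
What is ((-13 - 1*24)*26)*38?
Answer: -36556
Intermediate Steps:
((-13 - 1*24)*26)*38 = ((-13 - 24)*26)*38 = -37*26*38 = -962*38 = -36556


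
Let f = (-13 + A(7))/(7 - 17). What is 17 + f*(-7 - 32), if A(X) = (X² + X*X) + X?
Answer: 1879/5 ≈ 375.80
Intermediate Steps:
A(X) = X + 2*X² (A(X) = (X² + X²) + X = 2*X² + X = X + 2*X²)
f = -46/5 (f = (-13 + 7*(1 + 2*7))/(7 - 17) = (-13 + 7*(1 + 14))/(-10) = (-13 + 7*15)*(-⅒) = (-13 + 105)*(-⅒) = 92*(-⅒) = -46/5 ≈ -9.2000)
17 + f*(-7 - 32) = 17 - 46*(-7 - 32)/5 = 17 - 46/5*(-39) = 17 + 1794/5 = 1879/5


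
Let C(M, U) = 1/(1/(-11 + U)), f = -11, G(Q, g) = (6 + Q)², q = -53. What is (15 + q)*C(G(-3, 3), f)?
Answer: 836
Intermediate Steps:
C(M, U) = -11 + U
(15 + q)*C(G(-3, 3), f) = (15 - 53)*(-11 - 11) = -38*(-22) = 836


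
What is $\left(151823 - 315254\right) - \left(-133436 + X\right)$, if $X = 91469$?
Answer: $-121464$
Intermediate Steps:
$\left(151823 - 315254\right) - \left(-133436 + X\right) = \left(151823 - 315254\right) + \left(133436 - 91469\right) = -163431 + \left(133436 - 91469\right) = -163431 + 41967 = -121464$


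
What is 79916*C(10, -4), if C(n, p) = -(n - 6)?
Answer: -319664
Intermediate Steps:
C(n, p) = 6 - n (C(n, p) = -(-6 + n) = 6 - n)
79916*C(10, -4) = 79916*(6 - 1*10) = 79916*(6 - 10) = 79916*(-4) = -319664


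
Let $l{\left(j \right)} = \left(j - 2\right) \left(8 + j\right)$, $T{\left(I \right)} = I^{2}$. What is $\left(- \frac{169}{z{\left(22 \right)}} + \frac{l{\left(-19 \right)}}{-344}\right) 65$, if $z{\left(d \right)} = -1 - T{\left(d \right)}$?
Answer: $- \frac{700687}{33368} \approx -20.999$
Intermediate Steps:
$z{\left(d \right)} = -1 - d^{2}$
$l{\left(j \right)} = \left(-2 + j\right) \left(8 + j\right)$
$\left(- \frac{169}{z{\left(22 \right)}} + \frac{l{\left(-19 \right)}}{-344}\right) 65 = \left(- \frac{169}{-1 - 22^{2}} + \frac{-16 + \left(-19\right)^{2} + 6 \left(-19\right)}{-344}\right) 65 = \left(- \frac{169}{-1 - 484} + \left(-16 + 361 - 114\right) \left(- \frac{1}{344}\right)\right) 65 = \left(- \frac{169}{-1 - 484} + 231 \left(- \frac{1}{344}\right)\right) 65 = \left(- \frac{169}{-485} - \frac{231}{344}\right) 65 = \left(\left(-169\right) \left(- \frac{1}{485}\right) - \frac{231}{344}\right) 65 = \left(\frac{169}{485} - \frac{231}{344}\right) 65 = \left(- \frac{53899}{166840}\right) 65 = - \frac{700687}{33368}$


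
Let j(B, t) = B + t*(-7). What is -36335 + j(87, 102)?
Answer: -36962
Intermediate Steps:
j(B, t) = B - 7*t
-36335 + j(87, 102) = -36335 + (87 - 7*102) = -36335 + (87 - 714) = -36335 - 627 = -36962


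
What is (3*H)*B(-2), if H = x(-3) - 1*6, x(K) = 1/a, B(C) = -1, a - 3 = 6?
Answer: 53/3 ≈ 17.667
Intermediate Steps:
a = 9 (a = 3 + 6 = 9)
x(K) = ⅑ (x(K) = 1/9 = ⅑)
H = -53/9 (H = ⅑ - 1*6 = ⅑ - 6 = -53/9 ≈ -5.8889)
(3*H)*B(-2) = (3*(-53/9))*(-1) = -53/3*(-1) = 53/3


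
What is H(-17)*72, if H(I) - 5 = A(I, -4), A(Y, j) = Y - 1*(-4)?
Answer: -576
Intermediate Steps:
A(Y, j) = 4 + Y (A(Y, j) = Y + 4 = 4 + Y)
H(I) = 9 + I (H(I) = 5 + (4 + I) = 9 + I)
H(-17)*72 = (9 - 17)*72 = -8*72 = -576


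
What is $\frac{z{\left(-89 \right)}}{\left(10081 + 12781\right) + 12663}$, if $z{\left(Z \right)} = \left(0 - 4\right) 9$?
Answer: $- \frac{36}{35525} \approx -0.0010134$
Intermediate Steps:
$z{\left(Z \right)} = -36$ ($z{\left(Z \right)} = \left(-4\right) 9 = -36$)
$\frac{z{\left(-89 \right)}}{\left(10081 + 12781\right) + 12663} = - \frac{36}{\left(10081 + 12781\right) + 12663} = - \frac{36}{22862 + 12663} = - \frac{36}{35525}$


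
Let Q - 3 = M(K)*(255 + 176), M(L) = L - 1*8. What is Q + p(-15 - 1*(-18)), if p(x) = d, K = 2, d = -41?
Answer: -2624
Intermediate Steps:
M(L) = -8 + L (M(L) = L - 8 = -8 + L)
p(x) = -41
Q = -2583 (Q = 3 + (-8 + 2)*(255 + 176) = 3 - 6*431 = 3 - 2586 = -2583)
Q + p(-15 - 1*(-18)) = -2583 - 41 = -2624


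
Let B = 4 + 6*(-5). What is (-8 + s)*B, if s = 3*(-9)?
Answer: 910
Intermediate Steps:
B = -26 (B = 4 - 30 = -26)
s = -27
(-8 + s)*B = (-8 - 27)*(-26) = -35*(-26) = 910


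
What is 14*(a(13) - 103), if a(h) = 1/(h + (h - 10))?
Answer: -11529/8 ≈ -1441.1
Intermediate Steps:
a(h) = 1/(-10 + 2*h) (a(h) = 1/(h + (-10 + h)) = 1/(-10 + 2*h))
14*(a(13) - 103) = 14*(1/(2*(-5 + 13)) - 103) = 14*((½)/8 - 103) = 14*((½)*(⅛) - 103) = 14*(1/16 - 103) = 14*(-1647/16) = -11529/8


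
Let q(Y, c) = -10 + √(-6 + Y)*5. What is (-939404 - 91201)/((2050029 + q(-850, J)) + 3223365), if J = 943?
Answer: -679346989665/3476072354107 + 5153025*I*√214/13904289416428 ≈ -0.19544 + 5.4215e-6*I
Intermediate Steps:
q(Y, c) = -10 + 5*√(-6 + Y)
(-939404 - 91201)/((2050029 + q(-850, J)) + 3223365) = (-939404 - 91201)/((2050029 + (-10 + 5*√(-6 - 850))) + 3223365) = -1030605/((2050029 + (-10 + 5*√(-856))) + 3223365) = -1030605/((2050029 + (-10 + 5*(2*I*√214))) + 3223365) = -1030605/((2050029 + (-10 + 10*I*√214)) + 3223365) = -1030605/((2050019 + 10*I*√214) + 3223365) = -1030605/(5273384 + 10*I*√214)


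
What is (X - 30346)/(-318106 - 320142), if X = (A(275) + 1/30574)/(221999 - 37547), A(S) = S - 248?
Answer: 171134307279509/3599358395815104 ≈ 0.047546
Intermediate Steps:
A(S) = -248 + S
X = 825499/5639435448 (X = ((-248 + 275) + 1/30574)/(221999 - 37547) = (27 + 1/30574)/184452 = (825499/30574)*(1/184452) = 825499/5639435448 ≈ 0.00014638)
(X - 30346)/(-318106 - 320142) = (825499/5639435448 - 30346)/(-318106 - 320142) = -171134307279509/5639435448/(-638248) = -171134307279509/5639435448*(-1/638248) = 171134307279509/3599358395815104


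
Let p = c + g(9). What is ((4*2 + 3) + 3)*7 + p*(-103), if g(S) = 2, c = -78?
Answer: 7926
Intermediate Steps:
p = -76 (p = -78 + 2 = -76)
((4*2 + 3) + 3)*7 + p*(-103) = ((4*2 + 3) + 3)*7 - 76*(-103) = ((8 + 3) + 3)*7 + 7828 = (11 + 3)*7 + 7828 = 14*7 + 7828 = 98 + 7828 = 7926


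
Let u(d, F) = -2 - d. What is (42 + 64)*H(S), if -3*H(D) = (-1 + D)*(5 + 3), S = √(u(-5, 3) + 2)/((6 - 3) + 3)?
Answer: 848/3 - 424*√5/9 ≈ 177.32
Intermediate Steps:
S = √5/6 (S = √((-2 - 1*(-5)) + 2)/((6 - 3) + 3) = √((-2 + 5) + 2)/(3 + 3) = √(3 + 2)/6 = √5*(⅙) = √5/6 ≈ 0.37268)
H(D) = 8/3 - 8*D/3 (H(D) = -(-1 + D)*(5 + 3)/3 = -(-1 + D)*8/3 = -(-8 + 8*D)/3 = 8/3 - 8*D/3)
(42 + 64)*H(S) = (42 + 64)*(8/3 - 4*√5/9) = 106*(8/3 - 4*√5/9) = 848/3 - 424*√5/9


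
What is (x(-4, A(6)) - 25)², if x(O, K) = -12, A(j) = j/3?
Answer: 1369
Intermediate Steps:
A(j) = j/3 (A(j) = j*(⅓) = j/3)
(x(-4, A(6)) - 25)² = (-12 - 25)² = (-37)² = 1369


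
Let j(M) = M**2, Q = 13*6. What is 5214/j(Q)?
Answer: 869/1014 ≈ 0.85700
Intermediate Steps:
Q = 78
5214/j(Q) = 5214/(78**2) = 5214/6084 = 5214*(1/6084) = 869/1014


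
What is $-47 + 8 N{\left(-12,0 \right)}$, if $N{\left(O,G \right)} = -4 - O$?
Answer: $17$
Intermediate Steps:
$-47 + 8 N{\left(-12,0 \right)} = -47 + 8 \left(-4 - -12\right) = -47 + 8 \left(-4 + 12\right) = -47 + 8 \cdot 8 = -47 + 64 = 17$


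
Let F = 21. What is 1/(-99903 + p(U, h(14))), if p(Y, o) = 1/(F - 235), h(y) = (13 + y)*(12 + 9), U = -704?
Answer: -214/21379243 ≈ -1.0010e-5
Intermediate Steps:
h(y) = 273 + 21*y (h(y) = (13 + y)*21 = 273 + 21*y)
p(Y, o) = -1/214 (p(Y, o) = 1/(21 - 235) = 1/(-214) = -1/214)
1/(-99903 + p(U, h(14))) = 1/(-99903 - 1/214) = 1/(-21379243/214) = -214/21379243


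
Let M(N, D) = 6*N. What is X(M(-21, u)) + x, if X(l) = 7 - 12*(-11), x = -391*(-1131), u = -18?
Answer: 442360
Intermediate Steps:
x = 442221
X(l) = 139 (X(l) = 7 + 132 = 139)
X(M(-21, u)) + x = 139 + 442221 = 442360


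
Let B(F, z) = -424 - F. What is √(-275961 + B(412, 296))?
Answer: I*√276797 ≈ 526.12*I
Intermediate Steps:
√(-275961 + B(412, 296)) = √(-275961 + (-424 - 1*412)) = √(-275961 + (-424 - 412)) = √(-275961 - 836) = √(-276797) = I*√276797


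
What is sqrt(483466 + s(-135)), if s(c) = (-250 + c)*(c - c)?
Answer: sqrt(483466) ≈ 695.32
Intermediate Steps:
s(c) = 0 (s(c) = (-250 + c)*0 = 0)
sqrt(483466 + s(-135)) = sqrt(483466 + 0) = sqrt(483466)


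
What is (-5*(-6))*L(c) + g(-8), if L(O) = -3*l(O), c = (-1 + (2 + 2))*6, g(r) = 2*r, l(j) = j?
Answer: -1636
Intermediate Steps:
c = 18 (c = (-1 + 4)*6 = 3*6 = 18)
L(O) = -3*O
(-5*(-6))*L(c) + g(-8) = (-5*(-6))*(-3*18) + 2*(-8) = 30*(-54) - 16 = -1620 - 16 = -1636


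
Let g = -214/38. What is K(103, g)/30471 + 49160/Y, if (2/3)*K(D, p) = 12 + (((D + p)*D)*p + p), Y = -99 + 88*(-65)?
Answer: -479137022909/42672786926 ≈ -11.228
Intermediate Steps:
g = -107/19 (g = -214*1/38 = -107/19 ≈ -5.6316)
Y = -5819 (Y = -99 - 5720 = -5819)
K(D, p) = 18 + 3*p/2 + 3*D*p*(D + p)/2 (K(D, p) = 3*(12 + (((D + p)*D)*p + p))/2 = 3*(12 + ((D*(D + p))*p + p))/2 = 3*(12 + (D*p*(D + p) + p))/2 = 3*(12 + (p + D*p*(D + p)))/2 = 3*(12 + p + D*p*(D + p))/2 = 18 + 3*p/2 + 3*D*p*(D + p)/2)
K(103, g)/30471 + 49160/Y = (18 + (3/2)*(-107/19) + (3/2)*103*(-107/19)² + (3/2)*(-107/19)*103²)/30471 + 49160/(-5819) = (18 - 321/38 + (3/2)*103*(11449/361) + (3/2)*(-107/19)*10609)*(1/30471) + 49160*(-1/5819) = (18 - 321/38 + 3537741/722 - 3405489/38)*(1/30471) - 49160/5819 = -61159653/722*1/30471 - 49160/5819 = -20386551/7333354 - 49160/5819 = -479137022909/42672786926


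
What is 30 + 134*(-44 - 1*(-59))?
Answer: 2040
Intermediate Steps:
30 + 134*(-44 - 1*(-59)) = 30 + 134*(-44 + 59) = 30 + 134*15 = 30 + 2010 = 2040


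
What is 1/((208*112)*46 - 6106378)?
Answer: -1/5034762 ≈ -1.9862e-7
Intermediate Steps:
1/((208*112)*46 - 6106378) = 1/(23296*46 - 6106378) = 1/(1071616 - 6106378) = 1/(-5034762) = -1/5034762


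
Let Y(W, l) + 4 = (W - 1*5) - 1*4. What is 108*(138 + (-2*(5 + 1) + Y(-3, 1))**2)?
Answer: 99576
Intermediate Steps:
Y(W, l) = -13 + W (Y(W, l) = -4 + ((W - 1*5) - 1*4) = -4 + ((W - 5) - 4) = -4 + ((-5 + W) - 4) = -4 + (-9 + W) = -13 + W)
108*(138 + (-2*(5 + 1) + Y(-3, 1))**2) = 108*(138 + (-2*(5 + 1) + (-13 - 3))**2) = 108*(138 + (-2*6 - 16)**2) = 108*(138 + (-12 - 16)**2) = 108*(138 + (-28)**2) = 108*(138 + 784) = 108*922 = 99576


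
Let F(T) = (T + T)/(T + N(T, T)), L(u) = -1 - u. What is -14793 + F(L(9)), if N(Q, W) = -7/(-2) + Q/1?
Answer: -488129/33 ≈ -14792.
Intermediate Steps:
N(Q, W) = 7/2 + Q (N(Q, W) = -7*(-½) + Q*1 = 7/2 + Q)
F(T) = 2*T/(7/2 + 2*T) (F(T) = (T + T)/(T + (7/2 + T)) = (2*T)/(7/2 + 2*T) = 2*T/(7/2 + 2*T))
-14793 + F(L(9)) = -14793 + 4*(-1 - 1*9)/(7 + 4*(-1 - 1*9)) = -14793 + 4*(-1 - 9)/(7 + 4*(-1 - 9)) = -14793 + 4*(-10)/(7 + 4*(-10)) = -14793 + 4*(-10)/(7 - 40) = -14793 + 4*(-10)/(-33) = -14793 + 4*(-10)*(-1/33) = -14793 + 40/33 = -488129/33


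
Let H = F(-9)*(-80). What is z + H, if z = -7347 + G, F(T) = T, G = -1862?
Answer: -8489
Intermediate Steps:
H = 720 (H = -9*(-80) = 720)
z = -9209 (z = -7347 - 1862 = -9209)
z + H = -9209 + 720 = -8489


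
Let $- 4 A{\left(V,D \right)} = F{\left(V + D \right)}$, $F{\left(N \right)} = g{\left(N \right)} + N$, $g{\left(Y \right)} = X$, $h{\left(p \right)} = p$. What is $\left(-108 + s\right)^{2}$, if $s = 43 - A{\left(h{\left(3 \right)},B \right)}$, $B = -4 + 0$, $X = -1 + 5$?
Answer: $\frac{66049}{16} \approx 4128.1$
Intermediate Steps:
$X = 4$
$g{\left(Y \right)} = 4$
$B = -4$
$F{\left(N \right)} = 4 + N$
$A{\left(V,D \right)} = -1 - \frac{D}{4} - \frac{V}{4}$ ($A{\left(V,D \right)} = - \frac{4 + \left(V + D\right)}{4} = - \frac{4 + \left(D + V\right)}{4} = - \frac{4 + D + V}{4} = -1 - \frac{D}{4} - \frac{V}{4}$)
$s = \frac{175}{4}$ ($s = 43 - \left(-1 - -1 - \frac{3}{4}\right) = 43 - \left(-1 + 1 - \frac{3}{4}\right) = 43 - - \frac{3}{4} = 43 + \frac{3}{4} = \frac{175}{4} \approx 43.75$)
$\left(-108 + s\right)^{2} = \left(-108 + \frac{175}{4}\right)^{2} = \left(- \frac{257}{4}\right)^{2} = \frac{66049}{16}$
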